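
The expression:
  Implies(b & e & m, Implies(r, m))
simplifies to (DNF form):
True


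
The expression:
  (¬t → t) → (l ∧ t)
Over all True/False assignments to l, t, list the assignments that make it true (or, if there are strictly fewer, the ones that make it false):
is false only for:
  l=False, t=True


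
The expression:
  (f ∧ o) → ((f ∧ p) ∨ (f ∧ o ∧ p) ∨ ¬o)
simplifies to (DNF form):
p ∨ ¬f ∨ ¬o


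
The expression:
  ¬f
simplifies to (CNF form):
¬f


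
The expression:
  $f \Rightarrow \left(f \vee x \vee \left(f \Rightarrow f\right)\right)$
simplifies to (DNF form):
$\text{True}$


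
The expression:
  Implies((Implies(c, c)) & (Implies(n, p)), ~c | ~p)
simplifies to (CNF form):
~c | ~p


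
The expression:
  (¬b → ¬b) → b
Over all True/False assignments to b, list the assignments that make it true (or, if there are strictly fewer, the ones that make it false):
is true only for:
  b=True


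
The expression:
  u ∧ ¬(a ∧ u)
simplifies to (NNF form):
u ∧ ¬a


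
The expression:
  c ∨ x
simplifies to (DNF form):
c ∨ x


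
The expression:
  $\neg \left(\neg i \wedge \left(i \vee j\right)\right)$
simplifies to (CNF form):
$i \vee \neg j$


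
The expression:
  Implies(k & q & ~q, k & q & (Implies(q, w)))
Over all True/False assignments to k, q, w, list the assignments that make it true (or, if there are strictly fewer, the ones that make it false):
is always true.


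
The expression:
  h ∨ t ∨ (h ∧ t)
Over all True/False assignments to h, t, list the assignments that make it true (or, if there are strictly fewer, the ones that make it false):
is false only for:
  h=False, t=False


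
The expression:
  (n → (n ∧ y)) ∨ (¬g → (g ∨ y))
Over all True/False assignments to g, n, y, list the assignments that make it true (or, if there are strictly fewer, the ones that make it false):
is false only for:
  g=False, n=True, y=False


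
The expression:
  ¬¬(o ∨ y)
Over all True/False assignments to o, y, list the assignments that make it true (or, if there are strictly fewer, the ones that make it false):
is false only for:
  o=False, y=False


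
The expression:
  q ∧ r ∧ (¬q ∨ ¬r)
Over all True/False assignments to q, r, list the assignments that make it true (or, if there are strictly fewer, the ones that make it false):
is never true.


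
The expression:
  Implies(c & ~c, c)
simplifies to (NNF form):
True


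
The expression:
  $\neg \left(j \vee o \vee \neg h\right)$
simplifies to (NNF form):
$h \wedge \neg j \wedge \neg o$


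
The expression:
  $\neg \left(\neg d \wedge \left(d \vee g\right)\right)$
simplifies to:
$d \vee \neg g$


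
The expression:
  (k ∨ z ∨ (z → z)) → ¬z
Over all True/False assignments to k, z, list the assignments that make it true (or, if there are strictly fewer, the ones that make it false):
is true only for:
  k=False, z=False;
  k=True, z=False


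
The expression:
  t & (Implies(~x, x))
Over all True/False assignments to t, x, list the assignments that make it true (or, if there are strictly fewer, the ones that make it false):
is true only for:
  t=True, x=True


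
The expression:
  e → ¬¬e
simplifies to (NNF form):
True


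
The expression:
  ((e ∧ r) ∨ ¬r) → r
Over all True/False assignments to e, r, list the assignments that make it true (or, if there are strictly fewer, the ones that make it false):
is true only for:
  e=False, r=True;
  e=True, r=True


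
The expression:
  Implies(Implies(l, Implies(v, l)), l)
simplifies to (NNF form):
l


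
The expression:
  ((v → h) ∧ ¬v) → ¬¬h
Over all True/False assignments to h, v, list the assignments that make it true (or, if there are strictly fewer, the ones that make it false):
is false only for:
  h=False, v=False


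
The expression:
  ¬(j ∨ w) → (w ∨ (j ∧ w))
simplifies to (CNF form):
j ∨ w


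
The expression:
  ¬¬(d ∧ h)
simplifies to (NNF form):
d ∧ h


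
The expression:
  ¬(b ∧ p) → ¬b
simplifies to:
p ∨ ¬b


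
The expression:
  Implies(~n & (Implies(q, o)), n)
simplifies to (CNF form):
(n | q) & (n | ~o)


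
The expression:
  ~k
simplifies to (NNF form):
~k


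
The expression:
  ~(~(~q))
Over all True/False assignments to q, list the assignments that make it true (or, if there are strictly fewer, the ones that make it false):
is true only for:
  q=False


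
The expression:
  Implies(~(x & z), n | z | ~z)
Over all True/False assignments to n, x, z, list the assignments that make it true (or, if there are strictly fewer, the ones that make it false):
is always true.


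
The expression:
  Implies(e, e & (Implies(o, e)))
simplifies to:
True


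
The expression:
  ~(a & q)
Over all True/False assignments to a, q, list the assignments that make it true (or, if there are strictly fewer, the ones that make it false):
is false only for:
  a=True, q=True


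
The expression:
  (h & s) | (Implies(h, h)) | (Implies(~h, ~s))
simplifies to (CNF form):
True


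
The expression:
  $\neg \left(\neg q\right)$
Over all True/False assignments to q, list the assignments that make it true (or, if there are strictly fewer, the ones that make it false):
is true only for:
  q=True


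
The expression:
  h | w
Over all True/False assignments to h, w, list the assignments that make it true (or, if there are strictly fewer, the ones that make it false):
is false only for:
  h=False, w=False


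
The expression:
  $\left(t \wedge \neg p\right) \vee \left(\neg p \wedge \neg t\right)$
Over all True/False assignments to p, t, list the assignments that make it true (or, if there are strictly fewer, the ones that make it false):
is true only for:
  p=False, t=False;
  p=False, t=True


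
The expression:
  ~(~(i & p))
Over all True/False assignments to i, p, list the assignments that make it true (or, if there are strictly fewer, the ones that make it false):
is true only for:
  i=True, p=True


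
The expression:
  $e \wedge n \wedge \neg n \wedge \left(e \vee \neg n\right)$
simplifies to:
$\text{False}$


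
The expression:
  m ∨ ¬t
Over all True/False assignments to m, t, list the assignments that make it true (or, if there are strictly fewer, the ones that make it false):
is false only for:
  m=False, t=True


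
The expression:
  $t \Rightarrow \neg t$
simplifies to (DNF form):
$\neg t$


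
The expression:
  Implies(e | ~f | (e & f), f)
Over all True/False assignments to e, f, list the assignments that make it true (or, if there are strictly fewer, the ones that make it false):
is true only for:
  e=False, f=True;
  e=True, f=True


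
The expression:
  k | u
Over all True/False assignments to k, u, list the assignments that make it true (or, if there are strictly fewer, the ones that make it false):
is false only for:
  k=False, u=False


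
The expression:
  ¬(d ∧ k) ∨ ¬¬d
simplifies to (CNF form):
True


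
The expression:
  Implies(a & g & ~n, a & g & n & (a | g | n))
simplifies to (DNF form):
n | ~a | ~g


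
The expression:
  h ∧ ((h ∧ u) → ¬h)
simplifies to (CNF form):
h ∧ ¬u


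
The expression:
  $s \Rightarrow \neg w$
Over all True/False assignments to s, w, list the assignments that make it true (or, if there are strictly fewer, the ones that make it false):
is false only for:
  s=True, w=True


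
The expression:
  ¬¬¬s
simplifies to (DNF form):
¬s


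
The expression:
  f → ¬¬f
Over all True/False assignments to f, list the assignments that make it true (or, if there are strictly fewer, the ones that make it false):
is always true.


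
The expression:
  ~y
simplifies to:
~y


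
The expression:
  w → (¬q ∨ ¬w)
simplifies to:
¬q ∨ ¬w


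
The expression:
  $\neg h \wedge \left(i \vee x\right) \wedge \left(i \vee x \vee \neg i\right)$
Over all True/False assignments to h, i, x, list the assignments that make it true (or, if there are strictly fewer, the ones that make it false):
is true only for:
  h=False, i=False, x=True;
  h=False, i=True, x=False;
  h=False, i=True, x=True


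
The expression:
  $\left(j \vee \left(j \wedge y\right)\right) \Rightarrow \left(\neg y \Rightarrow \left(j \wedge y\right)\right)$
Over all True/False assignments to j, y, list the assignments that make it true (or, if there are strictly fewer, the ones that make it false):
is false only for:
  j=True, y=False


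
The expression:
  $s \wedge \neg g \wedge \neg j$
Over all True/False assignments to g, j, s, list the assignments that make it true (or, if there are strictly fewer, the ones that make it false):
is true only for:
  g=False, j=False, s=True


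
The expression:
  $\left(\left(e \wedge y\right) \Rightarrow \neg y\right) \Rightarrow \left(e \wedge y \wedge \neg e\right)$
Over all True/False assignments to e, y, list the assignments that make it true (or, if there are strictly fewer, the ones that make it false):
is true only for:
  e=True, y=True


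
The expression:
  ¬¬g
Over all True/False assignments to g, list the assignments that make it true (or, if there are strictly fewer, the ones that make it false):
is true only for:
  g=True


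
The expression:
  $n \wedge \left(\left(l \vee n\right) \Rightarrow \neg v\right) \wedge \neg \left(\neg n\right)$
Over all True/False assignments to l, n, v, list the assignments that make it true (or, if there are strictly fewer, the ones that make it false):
is true only for:
  l=False, n=True, v=False;
  l=True, n=True, v=False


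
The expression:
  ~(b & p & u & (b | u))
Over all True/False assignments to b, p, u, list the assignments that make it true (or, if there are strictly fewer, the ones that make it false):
is false only for:
  b=True, p=True, u=True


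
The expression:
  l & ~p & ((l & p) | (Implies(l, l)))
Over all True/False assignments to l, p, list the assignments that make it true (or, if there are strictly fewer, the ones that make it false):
is true only for:
  l=True, p=False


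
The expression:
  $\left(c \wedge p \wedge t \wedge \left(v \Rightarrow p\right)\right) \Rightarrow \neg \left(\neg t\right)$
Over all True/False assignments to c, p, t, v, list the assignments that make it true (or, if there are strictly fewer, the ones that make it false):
is always true.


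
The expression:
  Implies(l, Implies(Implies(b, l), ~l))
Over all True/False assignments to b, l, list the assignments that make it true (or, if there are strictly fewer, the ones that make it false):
is true only for:
  b=False, l=False;
  b=True, l=False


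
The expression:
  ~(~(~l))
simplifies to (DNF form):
~l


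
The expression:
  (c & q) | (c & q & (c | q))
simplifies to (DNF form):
c & q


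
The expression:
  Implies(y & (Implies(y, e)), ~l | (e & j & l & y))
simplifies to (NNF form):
j | ~e | ~l | ~y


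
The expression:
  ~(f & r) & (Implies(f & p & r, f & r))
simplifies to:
~f | ~r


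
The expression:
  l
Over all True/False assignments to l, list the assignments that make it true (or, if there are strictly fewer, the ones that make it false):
is true only for:
  l=True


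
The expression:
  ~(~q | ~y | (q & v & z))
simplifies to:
q & y & (~v | ~z)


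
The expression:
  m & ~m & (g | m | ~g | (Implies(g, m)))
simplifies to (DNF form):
False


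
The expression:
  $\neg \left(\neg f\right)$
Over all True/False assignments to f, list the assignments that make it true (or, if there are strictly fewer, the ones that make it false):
is true only for:
  f=True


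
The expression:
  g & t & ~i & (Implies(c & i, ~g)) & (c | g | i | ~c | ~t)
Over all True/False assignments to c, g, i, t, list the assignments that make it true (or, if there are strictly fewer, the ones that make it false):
is true only for:
  c=False, g=True, i=False, t=True;
  c=True, g=True, i=False, t=True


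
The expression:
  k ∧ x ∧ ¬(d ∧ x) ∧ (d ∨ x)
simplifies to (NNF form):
k ∧ x ∧ ¬d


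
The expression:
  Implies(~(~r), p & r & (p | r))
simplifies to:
p | ~r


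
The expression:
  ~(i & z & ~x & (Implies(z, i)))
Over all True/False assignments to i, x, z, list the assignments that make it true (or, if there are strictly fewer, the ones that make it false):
is false only for:
  i=True, x=False, z=True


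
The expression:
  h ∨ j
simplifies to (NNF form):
h ∨ j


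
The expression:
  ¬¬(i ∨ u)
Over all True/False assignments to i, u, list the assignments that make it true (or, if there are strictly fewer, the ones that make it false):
is false only for:
  i=False, u=False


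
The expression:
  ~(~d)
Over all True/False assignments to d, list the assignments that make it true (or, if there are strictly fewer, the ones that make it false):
is true only for:
  d=True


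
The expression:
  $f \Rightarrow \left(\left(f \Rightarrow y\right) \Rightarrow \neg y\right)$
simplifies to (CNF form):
$\neg f \vee \neg y$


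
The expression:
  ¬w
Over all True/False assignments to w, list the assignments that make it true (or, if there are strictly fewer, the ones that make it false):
is true only for:
  w=False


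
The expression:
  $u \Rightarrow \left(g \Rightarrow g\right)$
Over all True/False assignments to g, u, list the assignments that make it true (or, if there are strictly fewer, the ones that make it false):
is always true.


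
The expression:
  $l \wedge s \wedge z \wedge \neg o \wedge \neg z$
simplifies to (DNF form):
$\text{False}$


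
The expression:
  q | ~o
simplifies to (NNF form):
q | ~o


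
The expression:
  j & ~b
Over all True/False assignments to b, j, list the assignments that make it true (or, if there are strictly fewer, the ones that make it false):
is true only for:
  b=False, j=True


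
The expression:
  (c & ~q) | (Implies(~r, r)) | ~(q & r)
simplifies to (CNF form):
True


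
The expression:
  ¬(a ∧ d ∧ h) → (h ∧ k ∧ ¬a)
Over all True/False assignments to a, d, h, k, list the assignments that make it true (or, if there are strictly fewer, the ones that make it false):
is true only for:
  a=False, d=False, h=True, k=True;
  a=False, d=True, h=True, k=True;
  a=True, d=True, h=True, k=False;
  a=True, d=True, h=True, k=True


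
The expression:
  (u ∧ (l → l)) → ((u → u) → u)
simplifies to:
True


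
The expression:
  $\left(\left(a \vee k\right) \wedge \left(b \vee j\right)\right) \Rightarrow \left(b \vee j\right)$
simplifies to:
$\text{True}$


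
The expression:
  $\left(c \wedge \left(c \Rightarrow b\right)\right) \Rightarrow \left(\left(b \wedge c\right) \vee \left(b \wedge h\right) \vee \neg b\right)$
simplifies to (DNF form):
$\text{True}$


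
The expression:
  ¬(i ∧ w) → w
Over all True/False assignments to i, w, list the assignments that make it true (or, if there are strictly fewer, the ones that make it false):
is true only for:
  i=False, w=True;
  i=True, w=True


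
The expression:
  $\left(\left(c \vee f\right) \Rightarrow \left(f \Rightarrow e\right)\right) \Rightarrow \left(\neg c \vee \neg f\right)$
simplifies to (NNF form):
$\neg c \vee \neg e \vee \neg f$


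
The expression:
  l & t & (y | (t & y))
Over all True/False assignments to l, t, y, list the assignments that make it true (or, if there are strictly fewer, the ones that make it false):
is true only for:
  l=True, t=True, y=True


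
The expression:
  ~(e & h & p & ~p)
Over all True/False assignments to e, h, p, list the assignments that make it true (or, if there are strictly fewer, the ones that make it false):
is always true.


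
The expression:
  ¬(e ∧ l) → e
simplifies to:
e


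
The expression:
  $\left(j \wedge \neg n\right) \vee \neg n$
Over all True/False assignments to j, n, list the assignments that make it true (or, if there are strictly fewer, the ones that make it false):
is true only for:
  j=False, n=False;
  j=True, n=False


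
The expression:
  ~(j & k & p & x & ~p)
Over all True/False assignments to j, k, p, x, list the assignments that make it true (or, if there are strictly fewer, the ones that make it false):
is always true.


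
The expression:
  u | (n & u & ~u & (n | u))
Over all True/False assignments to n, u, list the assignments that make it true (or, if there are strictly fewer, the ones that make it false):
is true only for:
  n=False, u=True;
  n=True, u=True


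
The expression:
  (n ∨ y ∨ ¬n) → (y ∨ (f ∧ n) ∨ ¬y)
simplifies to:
True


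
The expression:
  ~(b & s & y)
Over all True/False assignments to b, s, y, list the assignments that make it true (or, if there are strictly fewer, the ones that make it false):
is false only for:
  b=True, s=True, y=True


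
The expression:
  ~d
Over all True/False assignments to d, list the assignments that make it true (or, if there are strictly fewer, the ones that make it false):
is true only for:
  d=False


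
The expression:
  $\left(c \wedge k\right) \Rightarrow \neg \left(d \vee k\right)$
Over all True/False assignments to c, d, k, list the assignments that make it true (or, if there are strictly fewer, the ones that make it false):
is false only for:
  c=True, d=False, k=True;
  c=True, d=True, k=True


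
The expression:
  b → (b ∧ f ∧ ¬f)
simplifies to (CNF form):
¬b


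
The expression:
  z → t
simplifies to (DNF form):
t ∨ ¬z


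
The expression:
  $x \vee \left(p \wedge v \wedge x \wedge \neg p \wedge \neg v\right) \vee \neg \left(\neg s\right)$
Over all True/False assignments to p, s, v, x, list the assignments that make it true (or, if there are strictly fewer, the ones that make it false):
is false only for:
  p=False, s=False, v=False, x=False;
  p=False, s=False, v=True, x=False;
  p=True, s=False, v=False, x=False;
  p=True, s=False, v=True, x=False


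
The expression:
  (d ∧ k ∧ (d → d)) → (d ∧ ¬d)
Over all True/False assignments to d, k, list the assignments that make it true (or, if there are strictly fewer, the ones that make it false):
is false only for:
  d=True, k=True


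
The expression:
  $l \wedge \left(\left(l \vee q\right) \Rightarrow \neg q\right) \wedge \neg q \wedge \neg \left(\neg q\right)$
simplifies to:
$\text{False}$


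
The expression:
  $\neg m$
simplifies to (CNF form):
$\neg m$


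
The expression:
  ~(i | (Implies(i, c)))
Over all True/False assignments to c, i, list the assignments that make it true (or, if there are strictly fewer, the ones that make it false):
is never true.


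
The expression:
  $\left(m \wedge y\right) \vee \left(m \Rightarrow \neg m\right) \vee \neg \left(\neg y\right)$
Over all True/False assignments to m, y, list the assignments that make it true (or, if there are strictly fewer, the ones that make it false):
is false only for:
  m=True, y=False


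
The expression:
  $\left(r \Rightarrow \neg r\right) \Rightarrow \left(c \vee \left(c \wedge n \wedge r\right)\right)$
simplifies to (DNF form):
$c \vee r$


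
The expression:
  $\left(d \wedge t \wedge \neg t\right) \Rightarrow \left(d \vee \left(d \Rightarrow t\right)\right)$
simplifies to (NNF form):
$\text{True}$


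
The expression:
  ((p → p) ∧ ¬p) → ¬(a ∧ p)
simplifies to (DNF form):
True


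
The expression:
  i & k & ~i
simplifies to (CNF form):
False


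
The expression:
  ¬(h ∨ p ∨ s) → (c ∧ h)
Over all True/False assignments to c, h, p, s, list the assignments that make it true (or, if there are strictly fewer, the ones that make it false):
is false only for:
  c=False, h=False, p=False, s=False;
  c=True, h=False, p=False, s=False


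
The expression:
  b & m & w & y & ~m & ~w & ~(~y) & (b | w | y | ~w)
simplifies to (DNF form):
False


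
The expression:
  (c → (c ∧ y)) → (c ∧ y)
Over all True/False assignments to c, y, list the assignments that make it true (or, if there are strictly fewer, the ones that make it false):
is true only for:
  c=True, y=False;
  c=True, y=True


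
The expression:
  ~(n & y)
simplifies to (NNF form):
~n | ~y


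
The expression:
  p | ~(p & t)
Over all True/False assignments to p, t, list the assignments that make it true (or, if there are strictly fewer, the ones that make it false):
is always true.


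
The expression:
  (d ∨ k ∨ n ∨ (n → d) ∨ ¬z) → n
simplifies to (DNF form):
n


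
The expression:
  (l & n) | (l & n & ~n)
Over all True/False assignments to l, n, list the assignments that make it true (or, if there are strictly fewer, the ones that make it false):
is true only for:
  l=True, n=True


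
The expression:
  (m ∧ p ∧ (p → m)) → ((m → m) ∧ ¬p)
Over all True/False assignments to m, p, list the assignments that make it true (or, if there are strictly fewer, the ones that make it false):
is false only for:
  m=True, p=True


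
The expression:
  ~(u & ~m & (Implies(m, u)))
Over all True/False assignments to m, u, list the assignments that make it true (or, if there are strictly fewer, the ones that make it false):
is false only for:
  m=False, u=True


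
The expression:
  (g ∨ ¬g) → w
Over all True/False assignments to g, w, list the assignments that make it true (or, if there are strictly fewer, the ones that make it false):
is true only for:
  g=False, w=True;
  g=True, w=True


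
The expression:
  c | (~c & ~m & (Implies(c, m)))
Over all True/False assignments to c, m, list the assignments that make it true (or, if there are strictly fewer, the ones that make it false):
is false only for:
  c=False, m=True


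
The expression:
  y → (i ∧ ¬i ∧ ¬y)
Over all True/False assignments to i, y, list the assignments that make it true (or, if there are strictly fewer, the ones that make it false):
is true only for:
  i=False, y=False;
  i=True, y=False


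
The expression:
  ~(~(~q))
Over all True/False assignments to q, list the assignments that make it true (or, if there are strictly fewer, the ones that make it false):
is true only for:
  q=False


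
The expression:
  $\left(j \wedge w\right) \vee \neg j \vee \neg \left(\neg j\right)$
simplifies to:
$\text{True}$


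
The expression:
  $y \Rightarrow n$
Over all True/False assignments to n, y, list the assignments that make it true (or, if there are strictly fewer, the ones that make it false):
is false only for:
  n=False, y=True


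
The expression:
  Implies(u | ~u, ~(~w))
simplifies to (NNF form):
w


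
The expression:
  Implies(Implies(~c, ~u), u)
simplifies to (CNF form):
u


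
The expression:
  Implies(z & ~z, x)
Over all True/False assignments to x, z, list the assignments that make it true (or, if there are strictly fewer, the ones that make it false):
is always true.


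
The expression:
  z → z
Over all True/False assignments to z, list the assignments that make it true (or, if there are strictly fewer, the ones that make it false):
is always true.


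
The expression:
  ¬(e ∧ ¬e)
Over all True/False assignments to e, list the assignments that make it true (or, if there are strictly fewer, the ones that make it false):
is always true.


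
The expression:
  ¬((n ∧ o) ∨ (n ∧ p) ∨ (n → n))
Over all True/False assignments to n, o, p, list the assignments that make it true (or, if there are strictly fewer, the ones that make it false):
is never true.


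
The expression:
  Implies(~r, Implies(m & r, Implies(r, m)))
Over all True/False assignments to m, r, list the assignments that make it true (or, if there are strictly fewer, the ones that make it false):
is always true.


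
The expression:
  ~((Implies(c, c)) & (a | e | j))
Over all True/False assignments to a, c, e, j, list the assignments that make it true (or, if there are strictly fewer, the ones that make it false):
is true only for:
  a=False, c=False, e=False, j=False;
  a=False, c=True, e=False, j=False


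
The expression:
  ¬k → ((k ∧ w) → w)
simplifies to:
True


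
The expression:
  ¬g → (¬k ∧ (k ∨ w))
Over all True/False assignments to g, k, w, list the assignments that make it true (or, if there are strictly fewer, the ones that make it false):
is false only for:
  g=False, k=False, w=False;
  g=False, k=True, w=False;
  g=False, k=True, w=True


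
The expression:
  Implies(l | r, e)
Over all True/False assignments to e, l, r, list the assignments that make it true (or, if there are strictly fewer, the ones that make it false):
is false only for:
  e=False, l=False, r=True;
  e=False, l=True, r=False;
  e=False, l=True, r=True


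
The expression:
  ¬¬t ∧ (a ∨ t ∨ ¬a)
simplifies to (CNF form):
t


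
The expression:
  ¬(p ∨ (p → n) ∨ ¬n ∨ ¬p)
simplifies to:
False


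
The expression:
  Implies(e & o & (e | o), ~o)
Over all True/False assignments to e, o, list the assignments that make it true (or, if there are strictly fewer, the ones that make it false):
is false only for:
  e=True, o=True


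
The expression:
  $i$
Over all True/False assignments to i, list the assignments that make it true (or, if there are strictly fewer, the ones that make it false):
is true only for:
  i=True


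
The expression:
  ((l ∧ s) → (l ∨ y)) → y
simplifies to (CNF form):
y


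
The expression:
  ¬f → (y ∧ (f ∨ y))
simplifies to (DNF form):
f ∨ y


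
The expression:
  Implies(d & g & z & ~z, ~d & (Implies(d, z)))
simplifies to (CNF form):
True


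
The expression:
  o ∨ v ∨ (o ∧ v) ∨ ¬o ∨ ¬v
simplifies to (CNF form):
True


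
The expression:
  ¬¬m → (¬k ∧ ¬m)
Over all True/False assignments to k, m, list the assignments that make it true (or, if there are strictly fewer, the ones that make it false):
is true only for:
  k=False, m=False;
  k=True, m=False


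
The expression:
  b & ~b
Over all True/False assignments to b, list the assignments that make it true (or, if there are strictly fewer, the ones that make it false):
is never true.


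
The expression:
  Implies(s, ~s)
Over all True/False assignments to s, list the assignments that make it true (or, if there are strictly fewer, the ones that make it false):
is true only for:
  s=False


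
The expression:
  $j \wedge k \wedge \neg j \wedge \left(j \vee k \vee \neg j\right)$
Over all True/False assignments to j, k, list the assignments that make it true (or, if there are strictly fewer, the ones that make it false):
is never true.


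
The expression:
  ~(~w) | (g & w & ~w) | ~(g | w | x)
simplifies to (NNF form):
w | (~g & ~x)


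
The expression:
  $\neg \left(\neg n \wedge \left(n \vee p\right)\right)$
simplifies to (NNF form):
$n \vee \neg p$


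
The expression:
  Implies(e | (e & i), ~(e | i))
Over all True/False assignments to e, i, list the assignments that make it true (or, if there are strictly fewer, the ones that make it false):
is true only for:
  e=False, i=False;
  e=False, i=True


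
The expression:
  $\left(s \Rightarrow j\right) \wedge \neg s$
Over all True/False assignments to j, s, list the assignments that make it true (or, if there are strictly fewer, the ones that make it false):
is true only for:
  j=False, s=False;
  j=True, s=False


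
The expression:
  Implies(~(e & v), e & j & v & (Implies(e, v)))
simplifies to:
e & v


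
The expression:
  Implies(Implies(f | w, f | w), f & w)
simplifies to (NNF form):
f & w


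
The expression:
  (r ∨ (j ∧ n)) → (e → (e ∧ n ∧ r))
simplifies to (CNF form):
(n ∨ ¬e ∨ ¬r) ∧ (r ∨ ¬e ∨ ¬j ∨ ¬n)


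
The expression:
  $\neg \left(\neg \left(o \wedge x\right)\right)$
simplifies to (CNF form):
$o \wedge x$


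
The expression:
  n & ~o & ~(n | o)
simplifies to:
False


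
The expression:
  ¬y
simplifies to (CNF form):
¬y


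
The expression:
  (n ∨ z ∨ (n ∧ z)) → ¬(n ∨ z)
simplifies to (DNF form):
¬n ∧ ¬z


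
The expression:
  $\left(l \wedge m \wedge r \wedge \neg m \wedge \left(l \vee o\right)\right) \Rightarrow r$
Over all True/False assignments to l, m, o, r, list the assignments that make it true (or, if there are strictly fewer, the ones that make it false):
is always true.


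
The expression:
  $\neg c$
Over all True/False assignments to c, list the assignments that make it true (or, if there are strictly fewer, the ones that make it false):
is true only for:
  c=False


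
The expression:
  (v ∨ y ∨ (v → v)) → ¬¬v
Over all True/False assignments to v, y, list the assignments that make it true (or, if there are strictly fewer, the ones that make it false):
is true only for:
  v=True, y=False;
  v=True, y=True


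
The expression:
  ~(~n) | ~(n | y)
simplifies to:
n | ~y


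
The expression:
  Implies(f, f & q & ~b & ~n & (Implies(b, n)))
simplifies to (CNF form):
(q | ~f) & (~b | ~f) & (~f | ~n)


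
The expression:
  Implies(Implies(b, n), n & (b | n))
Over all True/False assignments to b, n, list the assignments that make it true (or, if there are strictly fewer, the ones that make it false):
is false only for:
  b=False, n=False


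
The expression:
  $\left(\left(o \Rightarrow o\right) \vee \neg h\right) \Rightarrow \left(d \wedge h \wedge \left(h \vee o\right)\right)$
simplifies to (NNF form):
$d \wedge h$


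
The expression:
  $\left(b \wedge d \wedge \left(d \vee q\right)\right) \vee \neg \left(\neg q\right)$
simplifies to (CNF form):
$\left(b \vee q\right) \wedge \left(d \vee q\right)$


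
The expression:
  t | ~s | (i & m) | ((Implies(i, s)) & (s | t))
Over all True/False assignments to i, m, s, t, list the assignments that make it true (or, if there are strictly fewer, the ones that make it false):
is always true.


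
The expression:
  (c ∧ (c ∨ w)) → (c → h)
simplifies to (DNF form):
h ∨ ¬c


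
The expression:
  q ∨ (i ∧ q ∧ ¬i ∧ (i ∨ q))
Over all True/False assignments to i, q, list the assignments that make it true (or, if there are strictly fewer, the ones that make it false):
is true only for:
  i=False, q=True;
  i=True, q=True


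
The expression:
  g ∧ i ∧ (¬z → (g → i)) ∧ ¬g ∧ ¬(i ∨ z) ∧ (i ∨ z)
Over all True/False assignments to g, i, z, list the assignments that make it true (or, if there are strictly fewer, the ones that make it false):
is never true.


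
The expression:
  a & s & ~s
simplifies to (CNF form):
False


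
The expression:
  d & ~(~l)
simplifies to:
d & l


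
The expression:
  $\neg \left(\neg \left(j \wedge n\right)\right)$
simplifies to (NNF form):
$j \wedge n$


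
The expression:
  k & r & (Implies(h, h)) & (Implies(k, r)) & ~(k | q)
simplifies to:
False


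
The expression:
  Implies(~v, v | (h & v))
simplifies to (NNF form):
v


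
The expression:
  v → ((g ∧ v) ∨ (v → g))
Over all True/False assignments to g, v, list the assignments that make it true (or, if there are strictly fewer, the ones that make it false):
is false only for:
  g=False, v=True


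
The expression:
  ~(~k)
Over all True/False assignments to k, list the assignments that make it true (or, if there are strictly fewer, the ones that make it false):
is true only for:
  k=True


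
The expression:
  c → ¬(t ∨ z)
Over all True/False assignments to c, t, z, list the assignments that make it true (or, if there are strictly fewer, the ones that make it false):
is false only for:
  c=True, t=False, z=True;
  c=True, t=True, z=False;
  c=True, t=True, z=True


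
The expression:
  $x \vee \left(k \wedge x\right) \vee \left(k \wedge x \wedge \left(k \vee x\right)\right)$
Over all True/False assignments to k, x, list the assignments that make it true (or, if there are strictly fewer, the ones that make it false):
is true only for:
  k=False, x=True;
  k=True, x=True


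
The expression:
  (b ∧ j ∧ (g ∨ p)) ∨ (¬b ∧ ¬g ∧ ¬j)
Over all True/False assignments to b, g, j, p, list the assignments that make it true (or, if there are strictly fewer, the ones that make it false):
is true only for:
  b=False, g=False, j=False, p=False;
  b=False, g=False, j=False, p=True;
  b=True, g=False, j=True, p=True;
  b=True, g=True, j=True, p=False;
  b=True, g=True, j=True, p=True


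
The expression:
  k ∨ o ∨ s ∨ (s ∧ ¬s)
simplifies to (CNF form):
k ∨ o ∨ s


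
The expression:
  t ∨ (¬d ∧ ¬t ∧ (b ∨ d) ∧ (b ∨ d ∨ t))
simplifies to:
t ∨ (b ∧ ¬d)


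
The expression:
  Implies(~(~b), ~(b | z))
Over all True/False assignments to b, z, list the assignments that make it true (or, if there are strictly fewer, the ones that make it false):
is true only for:
  b=False, z=False;
  b=False, z=True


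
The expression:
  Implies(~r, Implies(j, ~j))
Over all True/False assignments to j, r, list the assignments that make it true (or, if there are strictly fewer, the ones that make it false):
is false only for:
  j=True, r=False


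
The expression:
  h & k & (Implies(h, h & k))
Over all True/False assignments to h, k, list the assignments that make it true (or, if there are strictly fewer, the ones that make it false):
is true only for:
  h=True, k=True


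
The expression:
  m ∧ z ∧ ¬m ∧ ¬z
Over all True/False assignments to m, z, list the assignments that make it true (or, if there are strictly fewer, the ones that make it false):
is never true.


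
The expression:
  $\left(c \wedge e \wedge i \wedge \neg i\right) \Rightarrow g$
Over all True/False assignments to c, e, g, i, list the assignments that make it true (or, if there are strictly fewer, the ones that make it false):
is always true.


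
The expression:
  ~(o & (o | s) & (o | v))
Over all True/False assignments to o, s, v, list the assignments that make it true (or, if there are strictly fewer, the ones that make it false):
is true only for:
  o=False, s=False, v=False;
  o=False, s=False, v=True;
  o=False, s=True, v=False;
  o=False, s=True, v=True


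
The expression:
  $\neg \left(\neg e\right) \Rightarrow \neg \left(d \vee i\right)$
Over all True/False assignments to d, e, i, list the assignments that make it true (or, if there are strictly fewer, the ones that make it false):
is false only for:
  d=False, e=True, i=True;
  d=True, e=True, i=False;
  d=True, e=True, i=True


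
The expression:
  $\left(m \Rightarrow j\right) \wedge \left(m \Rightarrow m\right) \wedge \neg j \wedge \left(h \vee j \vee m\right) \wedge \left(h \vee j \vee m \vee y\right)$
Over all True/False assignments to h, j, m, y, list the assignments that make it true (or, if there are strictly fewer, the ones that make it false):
is true only for:
  h=True, j=False, m=False, y=False;
  h=True, j=False, m=False, y=True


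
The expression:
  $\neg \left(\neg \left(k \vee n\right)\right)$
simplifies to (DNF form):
$k \vee n$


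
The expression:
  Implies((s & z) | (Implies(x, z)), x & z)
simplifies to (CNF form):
x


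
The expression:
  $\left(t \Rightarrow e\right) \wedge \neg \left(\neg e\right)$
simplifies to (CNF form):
$e$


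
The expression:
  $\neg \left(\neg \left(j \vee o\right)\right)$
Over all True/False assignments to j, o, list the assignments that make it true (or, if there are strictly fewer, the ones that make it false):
is false only for:
  j=False, o=False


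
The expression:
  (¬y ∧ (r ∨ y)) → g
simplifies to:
g ∨ y ∨ ¬r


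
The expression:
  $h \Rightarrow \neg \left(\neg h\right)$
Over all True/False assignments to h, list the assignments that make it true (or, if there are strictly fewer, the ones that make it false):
is always true.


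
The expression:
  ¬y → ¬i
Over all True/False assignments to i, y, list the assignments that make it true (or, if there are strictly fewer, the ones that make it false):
is false only for:
  i=True, y=False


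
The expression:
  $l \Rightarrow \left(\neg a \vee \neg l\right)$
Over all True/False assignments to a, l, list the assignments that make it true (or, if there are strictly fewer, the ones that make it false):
is false only for:
  a=True, l=True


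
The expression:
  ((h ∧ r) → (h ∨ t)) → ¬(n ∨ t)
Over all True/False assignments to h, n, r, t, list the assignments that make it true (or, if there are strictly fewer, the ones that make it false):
is true only for:
  h=False, n=False, r=False, t=False;
  h=False, n=False, r=True, t=False;
  h=True, n=False, r=False, t=False;
  h=True, n=False, r=True, t=False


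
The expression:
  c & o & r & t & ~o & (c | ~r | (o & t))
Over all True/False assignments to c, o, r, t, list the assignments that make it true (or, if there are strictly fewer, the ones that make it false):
is never true.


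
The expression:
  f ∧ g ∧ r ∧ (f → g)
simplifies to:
f ∧ g ∧ r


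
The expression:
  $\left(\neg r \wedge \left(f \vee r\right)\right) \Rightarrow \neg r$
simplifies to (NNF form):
$\text{True}$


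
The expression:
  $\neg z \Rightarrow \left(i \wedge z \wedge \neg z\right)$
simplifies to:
$z$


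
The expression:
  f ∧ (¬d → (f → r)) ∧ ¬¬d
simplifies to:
d ∧ f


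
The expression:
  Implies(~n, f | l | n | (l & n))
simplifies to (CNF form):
f | l | n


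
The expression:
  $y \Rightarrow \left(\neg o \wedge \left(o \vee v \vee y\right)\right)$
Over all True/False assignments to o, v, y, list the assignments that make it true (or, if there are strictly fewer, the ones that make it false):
is false only for:
  o=True, v=False, y=True;
  o=True, v=True, y=True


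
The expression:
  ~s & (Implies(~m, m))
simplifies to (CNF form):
m & ~s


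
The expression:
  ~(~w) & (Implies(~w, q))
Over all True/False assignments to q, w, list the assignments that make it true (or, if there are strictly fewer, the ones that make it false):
is true only for:
  q=False, w=True;
  q=True, w=True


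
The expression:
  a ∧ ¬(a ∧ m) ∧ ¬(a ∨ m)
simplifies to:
False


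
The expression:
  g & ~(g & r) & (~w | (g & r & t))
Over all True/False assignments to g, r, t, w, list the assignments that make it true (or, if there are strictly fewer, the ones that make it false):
is true only for:
  g=True, r=False, t=False, w=False;
  g=True, r=False, t=True, w=False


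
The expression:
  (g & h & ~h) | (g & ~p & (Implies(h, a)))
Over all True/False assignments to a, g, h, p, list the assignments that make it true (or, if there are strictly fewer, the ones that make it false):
is true only for:
  a=False, g=True, h=False, p=False;
  a=True, g=True, h=False, p=False;
  a=True, g=True, h=True, p=False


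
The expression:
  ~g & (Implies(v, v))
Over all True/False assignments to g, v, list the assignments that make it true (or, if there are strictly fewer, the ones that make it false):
is true only for:
  g=False, v=False;
  g=False, v=True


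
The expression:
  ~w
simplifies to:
~w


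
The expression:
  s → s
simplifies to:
True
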